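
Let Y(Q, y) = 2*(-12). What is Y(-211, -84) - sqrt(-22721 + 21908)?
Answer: -24 - I*sqrt(813) ≈ -24.0 - 28.513*I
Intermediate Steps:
Y(Q, y) = -24
Y(-211, -84) - sqrt(-22721 + 21908) = -24 - sqrt(-22721 + 21908) = -24 - sqrt(-813) = -24 - I*sqrt(813)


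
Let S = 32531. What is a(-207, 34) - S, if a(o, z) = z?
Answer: -32497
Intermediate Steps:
a(-207, 34) - S = 34 - 1*32531 = 34 - 32531 = -32497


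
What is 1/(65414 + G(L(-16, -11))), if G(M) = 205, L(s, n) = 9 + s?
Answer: 1/65619 ≈ 1.5239e-5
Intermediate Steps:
1/(65414 + G(L(-16, -11))) = 1/(65414 + 205) = 1/65619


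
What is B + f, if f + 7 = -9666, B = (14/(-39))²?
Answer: -14712437/1521 ≈ -9672.9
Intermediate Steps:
B = 196/1521 (B = (14*(-1/39))² = (-14/39)² = 196/1521 ≈ 0.12886)
f = -9673 (f = -7 - 9666 = -9673)
B + f = 196/1521 - 9673 = -14712437/1521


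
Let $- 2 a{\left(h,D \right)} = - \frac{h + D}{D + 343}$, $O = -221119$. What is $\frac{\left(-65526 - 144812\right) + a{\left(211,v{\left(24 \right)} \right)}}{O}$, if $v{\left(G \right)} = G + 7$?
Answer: $\frac{7151481}{7518046} \approx 0.95124$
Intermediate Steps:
$v{\left(G \right)} = 7 + G$
$a{\left(h,D \right)} = \frac{D + h}{2 \left(343 + D\right)}$ ($a{\left(h,D \right)} = - \frac{\left(-1\right) \frac{h + D}{D + 343}}{2} = - \frac{\left(-1\right) \frac{D + h}{343 + D}}{2} = - \frac{\left(-1\right) \frac{1}{343 + D} \left(D + h\right)}{2} = \frac{D + h}{2 \left(343 + D\right)}$)
$\frac{\left(-65526 - 144812\right) + a{\left(211,v{\left(24 \right)} \right)}}{O} = \frac{\left(-65526 - 144812\right) + \frac{\left(7 + 24\right) + 211}{2 \left(343 + \left(7 + 24\right)\right)}}{-221119} = \left(-210338 + \frac{31 + 211}{2 \left(343 + 31\right)}\right) \left(- \frac{1}{221119}\right) = \left(-210338 + \frac{1}{2} \cdot \frac{1}{374} \cdot 242\right) \left(- \frac{1}{221119}\right) = \left(-210338 + \frac{11}{34}\right) \left(- \frac{1}{221119}\right) = \left(- \frac{7151481}{34}\right) \left(- \frac{1}{221119}\right) = \frac{7151481}{7518046}$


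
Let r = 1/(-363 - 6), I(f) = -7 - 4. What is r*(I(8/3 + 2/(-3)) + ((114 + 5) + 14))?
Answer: -122/369 ≈ -0.33062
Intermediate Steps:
I(f) = -11
r = -1/369 (r = 1/(-369) = -1/369 ≈ -0.0027100)
r*(I(8/3 + 2/(-3)) + ((114 + 5) + 14)) = -(-11 + ((114 + 5) + 14))/369 = -(-11 + (119 + 14))/369 = -(-11 + 133)/369 = -1/369*122 = -122/369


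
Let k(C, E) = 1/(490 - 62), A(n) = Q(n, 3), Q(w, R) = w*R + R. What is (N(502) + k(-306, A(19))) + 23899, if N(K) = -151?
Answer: 10164145/428 ≈ 23748.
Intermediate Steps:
Q(w, R) = R + R*w (Q(w, R) = R*w + R = R + R*w)
A(n) = 3 + 3*n (A(n) = 3*(1 + n) = 3 + 3*n)
k(C, E) = 1/428
(N(502) + k(-306, A(19))) + 23899 = (-151 + 1/428) + 23899 = -64627/428 + 23899 = 10164145/428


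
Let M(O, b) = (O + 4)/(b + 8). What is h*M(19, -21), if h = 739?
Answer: -16997/13 ≈ -1307.5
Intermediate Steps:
M(O, b) = (4 + O)/(8 + b)
h*M(19, -21) = 739*((4 + 19)/(8 - 21)) = 739*(23/(-13)) = 739*(-1/13*23) = 739*(-23/13) = -16997/13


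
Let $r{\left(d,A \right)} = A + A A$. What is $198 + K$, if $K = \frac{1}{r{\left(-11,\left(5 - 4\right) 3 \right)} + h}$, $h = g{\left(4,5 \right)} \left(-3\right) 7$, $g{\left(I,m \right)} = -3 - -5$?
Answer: $\frac{5939}{30} \approx 197.97$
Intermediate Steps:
$g{\left(I,m \right)} = 2$ ($g{\left(I,m \right)} = -3 + 5 = 2$)
$r{\left(d,A \right)} = A + A^{2}$
$h = -42$ ($h = 2 \left(-3\right) 7 = \left(-6\right) 7 = -42$)
$K = - \frac{1}{30}$ ($K = \frac{1}{\left(5 - 4\right) 3 \left(1 + \left(5 - 4\right) 3\right) - 42} = \frac{1}{1 \cdot 3 \left(1 + 1 \cdot 3\right) - 42} = \frac{1}{3 \left(1 + 3\right) - 42} = \frac{1}{3 \cdot 4 - 42} = \frac{1}{12 - 42} = \frac{1}{-30} = - \frac{1}{30} \approx -0.033333$)
$198 + K = 198 - \frac{1}{30} = \frac{5939}{30}$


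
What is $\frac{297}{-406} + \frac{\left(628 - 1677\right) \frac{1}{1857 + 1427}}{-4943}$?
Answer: $- \frac{2410359635}{3295260836} \approx -0.73146$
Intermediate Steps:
$\frac{297}{-406} + \frac{\left(628 - 1677\right) \frac{1}{1857 + 1427}}{-4943} = 297 \left(- \frac{1}{406}\right) + - \frac{1049}{3284} \left(- \frac{1}{4943}\right) = - \frac{297}{406} + \left(-1049\right) \frac{1}{3284} \left(- \frac{1}{4943}\right) = - \frac{297}{406} - - \frac{1049}{16232812} = - \frac{297}{406} + \frac{1049}{16232812} = - \frac{2410359635}{3295260836}$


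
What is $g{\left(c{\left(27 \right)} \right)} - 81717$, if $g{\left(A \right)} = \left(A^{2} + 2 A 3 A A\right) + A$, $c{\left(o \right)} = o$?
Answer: $37137$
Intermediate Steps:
$g{\left(A \right)} = A + A^{2} + 6 A^{3}$ ($g{\left(A \right)} = \left(A^{2} + 6 A A A\right) + A = \left(A^{2} + 6 A^{2} A\right) + A = \left(A^{2} + 6 A^{3}\right) + A = A + A^{2} + 6 A^{3}$)
$g{\left(c{\left(27 \right)} \right)} - 81717 = 27 \left(1 + 27 + 6 \cdot 27^{2}\right) - 81717 = 27 \left(1 + 27 + 6 \cdot 729\right) - 81717 = 27 \left(1 + 27 + 4374\right) - 81717 = 27 \cdot 4402 - 81717 = 118854 - 81717 = 37137$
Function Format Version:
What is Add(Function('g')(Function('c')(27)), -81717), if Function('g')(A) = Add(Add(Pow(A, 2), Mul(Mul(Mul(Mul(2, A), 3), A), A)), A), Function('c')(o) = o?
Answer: 37137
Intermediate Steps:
Function('g')(A) = Add(A, Pow(A, 2), Mul(6, Pow(A, 3))) (Function('g')(A) = Add(Add(Pow(A, 2), Mul(Mul(Mul(6, A), A), A)), A) = Add(Add(Pow(A, 2), Mul(Mul(6, Pow(A, 2)), A)), A) = Add(Add(Pow(A, 2), Mul(6, Pow(A, 3))), A) = Add(A, Pow(A, 2), Mul(6, Pow(A, 3))))
Add(Function('g')(Function('c')(27)), -81717) = Add(Mul(27, Add(1, 27, Mul(6, Pow(27, 2)))), -81717) = Add(Mul(27, Add(1, 27, Mul(6, 729))), -81717) = Add(Mul(27, Add(1, 27, 4374)), -81717) = Add(Mul(27, 4402), -81717) = Add(118854, -81717) = 37137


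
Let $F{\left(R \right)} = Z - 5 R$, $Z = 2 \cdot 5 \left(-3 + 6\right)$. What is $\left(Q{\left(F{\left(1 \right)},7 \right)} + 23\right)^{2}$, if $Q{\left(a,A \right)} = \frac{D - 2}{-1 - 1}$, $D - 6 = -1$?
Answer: $\frac{1849}{4} \approx 462.25$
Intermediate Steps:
$D = 5$ ($D = 6 - 1 = 5$)
$Z = 30$ ($Z = 10 \cdot 3 = 30$)
$F{\left(R \right)} = 30 - 5 R$
$Q{\left(a,A \right)} = - \frac{3}{2}$ ($Q{\left(a,A \right)} = \frac{5 - 2}{-1 - 1} = \frac{3}{-2} = 3 \left(- \frac{1}{2}\right) = - \frac{3}{2}$)
$\left(Q{\left(F{\left(1 \right)},7 \right)} + 23\right)^{2} = \left(- \frac{3}{2} + 23\right)^{2} = \left(\frac{43}{2}\right)^{2} = \frac{1849}{4}$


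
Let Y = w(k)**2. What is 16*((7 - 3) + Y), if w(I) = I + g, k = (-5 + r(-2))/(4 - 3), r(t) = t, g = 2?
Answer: 464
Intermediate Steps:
k = -7 (k = (-5 - 2)/(4 - 3) = -7/1 = -7*1 = -7)
w(I) = 2 + I (w(I) = I + 2 = 2 + I)
Y = 25 (Y = (2 - 7)**2 = (-5)**2 = 25)
16*((7 - 3) + Y) = 16*((7 - 3) + 25) = 16*(4 + 25) = 16*29 = 464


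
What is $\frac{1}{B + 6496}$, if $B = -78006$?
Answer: $- \frac{1}{71510} \approx -1.3984 \cdot 10^{-5}$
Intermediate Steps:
$\frac{1}{B + 6496} = \frac{1}{-78006 + 6496} = \frac{1}{-71510} = - \frac{1}{71510}$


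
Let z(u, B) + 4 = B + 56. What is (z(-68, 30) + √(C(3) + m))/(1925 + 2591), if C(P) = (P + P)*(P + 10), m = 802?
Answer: 41/2258 + √55/1129 ≈ 0.024726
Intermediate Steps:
C(P) = 2*P*(10 + P) (C(P) = (2*P)*(10 + P) = 2*P*(10 + P))
z(u, B) = 52 + B (z(u, B) = -4 + (B + 56) = -4 + (56 + B) = 52 + B)
(z(-68, 30) + √(C(3) + m))/(1925 + 2591) = ((52 + 30) + √(2*3*(10 + 3) + 802))/(1925 + 2591) = (82 + √(2*3*13 + 802))/4516 = (82 + √(78 + 802))*(1/4516) = (82 + √880)*(1/4516) = (82 + 4*√55)*(1/4516) = 41/2258 + √55/1129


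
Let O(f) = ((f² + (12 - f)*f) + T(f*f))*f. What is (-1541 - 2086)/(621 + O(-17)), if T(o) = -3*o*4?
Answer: -403/7005 ≈ -0.057530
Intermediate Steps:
T(o) = -12*o
O(f) = f*(-11*f² + f*(12 - f)) (O(f) = ((f² + (12 - f)*f) - 12*f*f)*f = ((f² + f*(12 - f)) - 12*f²)*f = (-11*f² + f*(12 - f))*f = f*(-11*f² + f*(12 - f)))
(-1541 - 2086)/(621 + O(-17)) = (-1541 - 2086)/(621 + 12*(-17)²*(1 - 1*(-17))) = -3627/(621 + 12*289*(1 + 17)) = -3627/(621 + 12*289*18) = -3627/(621 + 62424) = -3627/63045 = -3627*1/63045 = -403/7005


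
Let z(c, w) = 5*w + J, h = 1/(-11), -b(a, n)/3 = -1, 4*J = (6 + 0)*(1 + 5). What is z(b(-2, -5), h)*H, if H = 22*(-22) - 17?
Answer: -47094/11 ≈ -4281.3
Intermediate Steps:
J = 9 (J = ((6 + 0)*(1 + 5))/4 = (6*6)/4 = (¼)*36 = 9)
b(a, n) = 3 (b(a, n) = -3*(-1) = 3)
h = -1/11 ≈ -0.090909
z(c, w) = 9 + 5*w (z(c, w) = 5*w + 9 = 9 + 5*w)
H = -501 (H = -484 - 17 = -501)
z(b(-2, -5), h)*H = (9 + 5*(-1/11))*(-501) = (9 - 5/11)*(-501) = (94/11)*(-501) = -47094/11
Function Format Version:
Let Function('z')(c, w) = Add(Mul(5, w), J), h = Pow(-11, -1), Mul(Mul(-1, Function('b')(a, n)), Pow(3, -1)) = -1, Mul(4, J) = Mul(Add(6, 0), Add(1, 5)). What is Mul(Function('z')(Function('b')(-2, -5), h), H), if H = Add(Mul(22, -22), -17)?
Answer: Rational(-47094, 11) ≈ -4281.3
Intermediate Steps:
J = 9 (J = Mul(Rational(1, 4), Mul(Add(6, 0), Add(1, 5))) = Mul(Rational(1, 4), Mul(6, 6)) = Mul(Rational(1, 4), 36) = 9)
Function('b')(a, n) = 3 (Function('b')(a, n) = Mul(-3, -1) = 3)
h = Rational(-1, 11) ≈ -0.090909
Function('z')(c, w) = Add(9, Mul(5, w)) (Function('z')(c, w) = Add(Mul(5, w), 9) = Add(9, Mul(5, w)))
H = -501 (H = Add(-484, -17) = -501)
Mul(Function('z')(Function('b')(-2, -5), h), H) = Mul(Add(9, Mul(5, Rational(-1, 11))), -501) = Mul(Add(9, Rational(-5, 11)), -501) = Mul(Rational(94, 11), -501) = Rational(-47094, 11)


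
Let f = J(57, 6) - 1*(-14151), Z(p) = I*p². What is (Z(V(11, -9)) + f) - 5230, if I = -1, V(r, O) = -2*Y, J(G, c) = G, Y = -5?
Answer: 8878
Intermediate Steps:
V(r, O) = 10 (V(r, O) = -2*(-5) = 10)
Z(p) = -p²
f = 14208 (f = 57 - 1*(-14151) = 57 + 14151 = 14208)
(Z(V(11, -9)) + f) - 5230 = (-1*10² + 14208) - 5230 = (-1*100 + 14208) - 5230 = (-100 + 14208) - 5230 = 14108 - 5230 = 8878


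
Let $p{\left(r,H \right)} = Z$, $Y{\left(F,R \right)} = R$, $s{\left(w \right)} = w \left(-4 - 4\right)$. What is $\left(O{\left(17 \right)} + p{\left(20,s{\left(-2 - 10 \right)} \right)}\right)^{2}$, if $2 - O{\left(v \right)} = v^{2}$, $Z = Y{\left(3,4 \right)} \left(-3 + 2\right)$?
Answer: $84681$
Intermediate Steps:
$s{\left(w \right)} = - 8 w$ ($s{\left(w \right)} = w \left(-8\right) = - 8 w$)
$Z = -4$ ($Z = 4 \left(-3 + 2\right) = 4 \left(-1\right) = -4$)
$p{\left(r,H \right)} = -4$
$O{\left(v \right)} = 2 - v^{2}$
$\left(O{\left(17 \right)} + p{\left(20,s{\left(-2 - 10 \right)} \right)}\right)^{2} = \left(\left(2 - 17^{2}\right) - 4\right)^{2} = \left(\left(2 - 289\right) - 4\right)^{2} = \left(-287 - 4\right)^{2} = \left(-291\right)^{2} = 84681$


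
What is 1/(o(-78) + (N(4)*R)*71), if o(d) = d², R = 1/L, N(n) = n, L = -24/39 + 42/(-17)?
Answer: 341/2043262 ≈ 0.00016689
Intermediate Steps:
L = -682/221 (L = -24*1/39 + 42*(-1/17) = -8/13 - 42/17 = -682/221 ≈ -3.0860)
R = -221/682 (R = 1/(-682/221) = -221/682 ≈ -0.32405)
1/(o(-78) + (N(4)*R)*71) = 1/((-78)² + (4*(-221/682))*71) = 1/(6084 - 442/341*71) = 1/(6084 - 31382/341) = 1/(2043262/341) = 341/2043262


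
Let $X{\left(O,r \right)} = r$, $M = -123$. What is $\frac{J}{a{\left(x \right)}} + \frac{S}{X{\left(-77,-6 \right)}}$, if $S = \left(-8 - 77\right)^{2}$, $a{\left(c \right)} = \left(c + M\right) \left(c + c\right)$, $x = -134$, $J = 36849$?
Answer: $- \frac{248704003}{206628} \approx -1203.6$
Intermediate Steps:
$a{\left(c \right)} = 2 c \left(-123 + c\right)$ ($a{\left(c \right)} = \left(c - 123\right) \left(c + c\right) = \left(-123 + c\right) 2 c = 2 c \left(-123 + c\right)$)
$S = 7225$ ($S = \left(-85\right)^{2} = 7225$)
$\frac{J}{a{\left(x \right)}} + \frac{S}{X{\left(-77,-6 \right)}} = \frac{36849}{2 \left(-134\right) \left(-123 - 134\right)} + \frac{7225}{-6} = \frac{36849}{2 \left(-134\right) \left(-257\right)} + 7225 \left(- \frac{1}{6}\right) = \frac{36849}{68876} - \frac{7225}{6} = - \frac{248704003}{206628}$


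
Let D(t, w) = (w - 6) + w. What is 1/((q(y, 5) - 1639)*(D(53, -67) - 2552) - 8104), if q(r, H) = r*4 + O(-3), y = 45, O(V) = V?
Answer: 1/3927600 ≈ 2.5461e-7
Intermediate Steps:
q(r, H) = -3 + 4*r (q(r, H) = r*4 - 3 = 4*r - 3 = -3 + 4*r)
D(t, w) = -6 + 2*w (D(t, w) = (-6 + w) + w = -6 + 2*w)
1/((q(y, 5) - 1639)*(D(53, -67) - 2552) - 8104) = 1/(((-3 + 4*45) - 1639)*((-6 + 2*(-67)) - 2552) - 8104) = 1/(((-3 + 180) - 1639)*((-6 - 134) - 2552) - 8104) = 1/((177 - 1639)*(-140 - 2552) - 8104) = 1/(-1462*(-2692) - 8104) = 1/(3935704 - 8104) = 1/3927600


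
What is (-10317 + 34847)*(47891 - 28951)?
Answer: 464598200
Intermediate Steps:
(-10317 + 34847)*(47891 - 28951) = 24530*18940 = 464598200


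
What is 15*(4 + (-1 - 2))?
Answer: 15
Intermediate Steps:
15*(4 + (-1 - 2)) = 15*(4 - 3) = 15*1 = 15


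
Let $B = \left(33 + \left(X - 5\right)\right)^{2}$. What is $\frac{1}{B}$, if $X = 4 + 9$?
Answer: $\frac{1}{1681} \approx 0.00059488$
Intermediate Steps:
$X = 13$
$B = 1681$ ($B = \left(33 + \left(13 - 5\right)\right)^{2} = \left(33 + 8\right)^{2} = 41^{2} = 1681$)
$\frac{1}{B} = \frac{1}{1681}$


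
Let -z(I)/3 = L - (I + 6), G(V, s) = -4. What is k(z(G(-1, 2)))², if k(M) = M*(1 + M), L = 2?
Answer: 0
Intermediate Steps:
z(I) = 12 + 3*I (z(I) = -3*(2 - (I + 6)) = -3*(2 - (6 + I)) = -3*(2 + (-6 - I)) = -3*(-4 - I) = 12 + 3*I)
k(z(G(-1, 2)))² = ((12 + 3*(-4))*(1 + (12 + 3*(-4))))² = ((12 - 12)*(1 + (12 - 12)))² = (0*(1 + 0))² = (0*1)² = 0² = 0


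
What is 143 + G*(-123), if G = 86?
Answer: -10435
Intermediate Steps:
143 + G*(-123) = 143 + 86*(-123) = 143 - 10578 = -10435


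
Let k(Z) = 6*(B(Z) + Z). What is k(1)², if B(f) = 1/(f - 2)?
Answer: 0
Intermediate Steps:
B(f) = 1/(-2 + f)
k(Z) = 6*Z + 6/(-2 + Z) (k(Z) = 6*(1/(-2 + Z) + Z) = 6*(Z + 1/(-2 + Z)) = 6*Z + 6/(-2 + Z))
k(1)² = (6*(1 + 1*(-2 + 1))/(-2 + 1))² = (6*(1 + 1*(-1))/(-1))² = (6*(-1)*(1 - 1))² = (6*(-1)*0)² = 0² = 0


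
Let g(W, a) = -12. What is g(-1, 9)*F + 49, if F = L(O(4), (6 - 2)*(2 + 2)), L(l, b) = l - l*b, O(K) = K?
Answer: 769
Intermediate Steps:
L(l, b) = l - b*l
F = -60 (F = 4*(1 - (6 - 2)*(2 + 2)) = 4*(1 - 4*4) = 4*(1 - 1*16) = 4*(1 - 16) = 4*(-15) = -60)
g(-1, 9)*F + 49 = -12*(-60) + 49 = 720 + 49 = 769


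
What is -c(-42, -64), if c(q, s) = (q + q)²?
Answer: -7056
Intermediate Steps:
c(q, s) = 4*q² (c(q, s) = (2*q)² = 4*q²)
-c(-42, -64) = -4*(-42)² = -4*1764 = -1*7056 = -7056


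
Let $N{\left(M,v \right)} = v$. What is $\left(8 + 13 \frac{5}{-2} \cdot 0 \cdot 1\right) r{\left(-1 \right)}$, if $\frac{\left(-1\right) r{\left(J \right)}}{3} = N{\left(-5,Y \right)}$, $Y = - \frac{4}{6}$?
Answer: $16$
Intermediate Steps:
$Y = - \frac{2}{3}$ ($Y = \left(-4\right) \frac{1}{6} = - \frac{2}{3} \approx -0.66667$)
$r{\left(J \right)} = 2$ ($r{\left(J \right)} = \left(-3\right) \left(- \frac{2}{3}\right) = 2$)
$\left(8 + 13 \frac{5}{-2} \cdot 0 \cdot 1\right) r{\left(-1 \right)} = \left(8 + 13 \frac{5}{-2} \cdot 0 \cdot 1\right) 2 = \left(8 + 13 \cdot 5 \left(- \frac{1}{2}\right) 0 \cdot 1\right) 2 = \left(8 + 13 \left(- \frac{5}{2}\right) 0 \cdot 1\right) 2 = \left(8 + 13 \cdot 0 \cdot 1\right) 2 = \left(8 + 13 \cdot 0\right) 2 = \left(8 + 0\right) 2 = 8 \cdot 2 = 16$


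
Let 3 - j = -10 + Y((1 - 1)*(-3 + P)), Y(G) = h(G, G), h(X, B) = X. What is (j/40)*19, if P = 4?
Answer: 247/40 ≈ 6.1750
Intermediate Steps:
Y(G) = G
j = 13 (j = 3 - (-10 + (1 - 1)*(-3 + 4)) = 3 - (-10 + 0*1) = 3 - (-10 + 0) = 3 - 1*(-10) = 3 + 10 = 13)
(j/40)*19 = (13/40)*19 = 247/40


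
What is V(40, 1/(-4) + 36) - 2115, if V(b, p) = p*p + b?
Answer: -12751/16 ≈ -796.94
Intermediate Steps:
V(b, p) = b + p**2 (V(b, p) = p**2 + b = b + p**2)
V(40, 1/(-4) + 36) - 2115 = (40 + (1/(-4) + 36)**2) - 2115 = (40 + (-1/4 + 36)**2) - 2115 = (40 + (143/4)**2) - 2115 = (40 + 20449/16) - 2115 = 21089/16 - 2115 = -12751/16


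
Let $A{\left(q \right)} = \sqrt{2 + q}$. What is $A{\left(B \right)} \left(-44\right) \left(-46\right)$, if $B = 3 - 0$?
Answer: $2024 \sqrt{5} \approx 4525.8$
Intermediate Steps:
$B = 3$ ($B = 3 + 0 = 3$)
$A{\left(B \right)} \left(-44\right) \left(-46\right) = \sqrt{2 + 3} \left(-44\right) \left(-46\right) = \sqrt{5} \left(-44\right) \left(-46\right) = - 44 \sqrt{5} \left(-46\right) = 2024 \sqrt{5}$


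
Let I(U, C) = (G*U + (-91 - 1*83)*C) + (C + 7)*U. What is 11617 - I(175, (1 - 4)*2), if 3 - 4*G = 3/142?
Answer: 5832039/568 ≈ 10268.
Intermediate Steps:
G = 423/568 (G = 3/4 - 3/(4*142) = 3/4 - 1/4*3/142 = 3/4 - 3/568 = 423/568 ≈ 0.74472)
I(U, C) = -174*C + 423*U/568 + U*(7 + C) (I(U, C) = (423*U/568 + (-91 - 1*83)*C) + (C + 7)*U = (423*U/568 + (-91 - 83)*C) + (7 + C)*U = (423*U/568 - 174*C) + U*(7 + C) = (-174*C + 423*U/568) + U*(7 + C) = -174*C + 423*U/568 + U*(7 + C))
11617 - I(175, (1 - 4)*2) = 11617 - (-174*(1 - 4)*2 + (4399/568)*175 + ((1 - 4)*2)*175) = 11617 - (-(-522)*2 + 769825/568 - 3*2*175) = 11617 - (-174*(-6) + 769825/568 - 6*175) = 11617 - (1044 + 769825/568 - 1050) = 11617 - 1*766417/568 = 11617 - 766417/568 = 5832039/568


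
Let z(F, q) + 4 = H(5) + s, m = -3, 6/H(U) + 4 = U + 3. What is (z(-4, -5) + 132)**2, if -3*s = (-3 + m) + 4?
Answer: 609961/36 ≈ 16943.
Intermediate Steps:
H(U) = 6/(-1 + U) (H(U) = 6/(-4 + (U + 3)) = 6/(-4 + (3 + U)) = 6/(-1 + U))
s = 2/3 (s = -((-3 - 3) + 4)/3 = -(-6 + 4)/3 = -1/3*(-2) = 2/3 ≈ 0.66667)
z(F, q) = -11/6 (z(F, q) = -4 + (6/(-1 + 5) + 2/3) = -4 + (6/4 + 2/3) = -4 + (6*(1/4) + 2/3) = -4 + (3/2 + 2/3) = -4 + 13/6 = -11/6)
(z(-4, -5) + 132)**2 = (-11/6 + 132)**2 = (781/6)**2 = 609961/36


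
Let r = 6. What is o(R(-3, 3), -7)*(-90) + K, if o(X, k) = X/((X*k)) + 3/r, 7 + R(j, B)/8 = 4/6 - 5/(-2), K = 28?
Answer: -29/7 ≈ -4.1429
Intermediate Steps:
R(j, B) = -92/3 (R(j, B) = -56 + 8*(4/6 - 5/(-2)) = -56 + 8*(4*(⅙) - 5*(-½)) = -56 + 8*(⅔ + 5/2) = -56 + 8*(19/6) = -56 + 76/3 = -92/3)
o(X, k) = ½ + 1/k (o(X, k) = X/((X*k)) + 3/6 = X*(1/(X*k)) + 3*(⅙) = 1/k + ½ = ½ + 1/k)
o(R(-3, 3), -7)*(-90) + K = ((½)*(2 - 7)/(-7))*(-90) + 28 = ((½)*(-⅐)*(-5))*(-90) + 28 = (5/14)*(-90) + 28 = -225/7 + 28 = -29/7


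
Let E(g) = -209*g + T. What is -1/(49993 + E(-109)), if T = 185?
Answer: -1/72959 ≈ -1.3706e-5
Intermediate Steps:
E(g) = 185 - 209*g (E(g) = -209*g + 185 = 185 - 209*g)
-1/(49993 + E(-109)) = -1/(49993 + (185 - 209*(-109))) = -1/(49993 + (185 + 22781)) = -1/(49993 + 22966) = -1/72959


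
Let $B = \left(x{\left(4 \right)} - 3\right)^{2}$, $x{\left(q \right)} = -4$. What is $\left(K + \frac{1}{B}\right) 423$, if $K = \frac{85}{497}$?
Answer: $\frac{281718}{3479} \approx 80.977$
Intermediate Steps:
$K = \frac{85}{497}$ ($K = 85 \cdot \frac{1}{497} = \frac{85}{497} \approx 0.17103$)
$B = 49$ ($B = \left(-4 - 3\right)^{2} = \left(-7\right)^{2} = 49$)
$\left(K + \frac{1}{B}\right) 423 = \left(\frac{85}{497} + \frac{1}{49}\right) 423 = \frac{666}{3479} \cdot 423 = \frac{281718}{3479}$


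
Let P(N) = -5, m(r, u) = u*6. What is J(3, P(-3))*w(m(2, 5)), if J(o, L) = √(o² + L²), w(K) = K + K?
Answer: 60*√34 ≈ 349.86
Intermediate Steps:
m(r, u) = 6*u
w(K) = 2*K
J(o, L) = √(L² + o²)
J(3, P(-3))*w(m(2, 5)) = √((-5)² + 3²)*(2*(6*5)) = √(25 + 9)*(2*30) = √34*60 = 60*√34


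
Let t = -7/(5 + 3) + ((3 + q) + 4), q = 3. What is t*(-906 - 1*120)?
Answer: -37449/4 ≈ -9362.3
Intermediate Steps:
t = 73/8 (t = -7/(5 + 3) + ((3 + 3) + 4) = -7/8 + (6 + 4) = (1/8)*(-7) + 10 = -7/8 + 10 = 73/8 ≈ 9.1250)
t*(-906 - 1*120) = 73*(-906 - 1*120)/8 = 73*(-906 - 120)/8 = (73/8)*(-1026) = -37449/4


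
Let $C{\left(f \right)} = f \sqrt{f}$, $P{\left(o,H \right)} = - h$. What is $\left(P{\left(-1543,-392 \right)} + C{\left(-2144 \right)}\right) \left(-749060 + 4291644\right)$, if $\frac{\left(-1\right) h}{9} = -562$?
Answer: $-17918389872 - 30381200384 i \sqrt{134} \approx -1.7918 \cdot 10^{10} - 3.5169 \cdot 10^{11} i$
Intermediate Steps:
$h = 5058$ ($h = \left(-9\right) \left(-562\right) = 5058$)
$P{\left(o,H \right)} = -5058$ ($P{\left(o,H \right)} = \left(-1\right) 5058 = -5058$)
$C{\left(f \right)} = f^{\frac{3}{2}}$
$\left(P{\left(-1543,-392 \right)} + C{\left(-2144 \right)}\right) \left(-749060 + 4291644\right) = \left(-5058 + \left(-2144\right)^{\frac{3}{2}}\right) \left(-749060 + 4291644\right) = \left(-5058 - 8576 i \sqrt{134}\right) 3542584 = -17918389872 - 30381200384 i \sqrt{134}$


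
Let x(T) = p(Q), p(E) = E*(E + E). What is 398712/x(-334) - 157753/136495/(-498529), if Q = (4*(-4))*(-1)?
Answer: 3391380281593537/4354989814720 ≈ 778.73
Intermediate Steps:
Q = 16 (Q = -16*(-1) = 16)
p(E) = 2*E² (p(E) = E*(2*E) = 2*E²)
x(T) = 512 (x(T) = 2*16² = 2*256 = 512)
398712/x(-334) - 157753/136495/(-498529) = 398712/512 - 157753/136495/(-498529) = 398712*(1/512) - 157753*1/136495*(-1/498529) = 49839/64 - 157753/136495*(-1/498529) = 49839/64 + 157753/68046715855 = 3391380281593537/4354989814720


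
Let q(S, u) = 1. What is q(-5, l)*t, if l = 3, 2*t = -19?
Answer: -19/2 ≈ -9.5000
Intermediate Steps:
t = -19/2 (t = (½)*(-19) = -19/2 ≈ -9.5000)
q(-5, l)*t = 1*(-19/2) = -19/2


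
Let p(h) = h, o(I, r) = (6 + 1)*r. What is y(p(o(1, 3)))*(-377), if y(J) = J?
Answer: -7917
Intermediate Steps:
o(I, r) = 7*r
y(p(o(1, 3)))*(-377) = (7*3)*(-377) = 21*(-377) = -7917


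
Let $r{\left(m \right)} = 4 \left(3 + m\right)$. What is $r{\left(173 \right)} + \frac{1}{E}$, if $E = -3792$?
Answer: $\frac{2669567}{3792} \approx 704.0$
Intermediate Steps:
$r{\left(m \right)} = 12 + 4 m$
$r{\left(173 \right)} + \frac{1}{E} = \left(12 + 4 \cdot 173\right) + \frac{1}{-3792} = \left(12 + 692\right) - \frac{1}{3792} = 704 - \frac{1}{3792} = \frac{2669567}{3792}$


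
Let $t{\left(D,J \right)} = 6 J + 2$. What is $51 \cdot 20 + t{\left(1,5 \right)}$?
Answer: $1052$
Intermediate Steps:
$t{\left(D,J \right)} = 2 + 6 J$
$51 \cdot 20 + t{\left(1,5 \right)} = 51 \cdot 20 + \left(2 + 6 \cdot 5\right) = 1020 + \left(2 + 30\right) = 1020 + 32 = 1052$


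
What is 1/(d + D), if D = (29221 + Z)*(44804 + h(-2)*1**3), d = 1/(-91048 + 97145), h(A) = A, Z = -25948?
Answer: 6097/894045459763 ≈ 6.8196e-9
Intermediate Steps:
d = 1/6097 ≈ 0.00016401
D = 146636946 (D = (29221 - 25948)*(44804 - 2*1**3) = 3273*(44804 - 2*1) = 3273*(44804 - 2) = 3273*44802 = 146636946)
1/(d + D) = 1/(1/6097 + 146636946) = 1/(894045459763/6097) = 6097/894045459763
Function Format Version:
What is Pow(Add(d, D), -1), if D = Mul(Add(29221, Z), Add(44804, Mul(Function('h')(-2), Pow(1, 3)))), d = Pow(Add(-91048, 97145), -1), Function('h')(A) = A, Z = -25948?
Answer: Rational(6097, 894045459763) ≈ 6.8196e-9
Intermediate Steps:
d = Rational(1, 6097) (d = Pow(6097, -1) = Rational(1, 6097) ≈ 0.00016401)
D = 146636946 (D = Mul(Add(29221, -25948), Add(44804, Mul(-2, Pow(1, 3)))) = Mul(3273, Add(44804, Mul(-2, 1))) = Mul(3273, Add(44804, -2)) = Mul(3273, 44802) = 146636946)
Pow(Add(d, D), -1) = Pow(Add(Rational(1, 6097), 146636946), -1) = Pow(Rational(894045459763, 6097), -1) = Rational(6097, 894045459763)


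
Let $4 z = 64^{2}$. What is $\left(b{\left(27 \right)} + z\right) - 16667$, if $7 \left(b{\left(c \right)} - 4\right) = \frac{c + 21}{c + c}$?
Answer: $- \frac{985249}{63} \approx -15639.0$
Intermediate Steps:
$b{\left(c \right)} = 4 + \frac{21 + c}{14 c}$ ($b{\left(c \right)} = 4 + \frac{\left(c + 21\right) \frac{1}{c + c}}{7} = 4 + \frac{\left(21 + c\right) \frac{1}{2 c}}{7} = 4 + \frac{\frac{1}{2} \frac{1}{c} \left(21 + c\right)}{7} = 4 + \frac{21 + c}{14 c}$)
$z = 1024$ ($z = \frac{64^{2}}{4} = \frac{1}{4} \cdot 4096 = 1024$)
$\left(b{\left(27 \right)} + z\right) - 16667 = \left(\frac{3 \left(7 + 19 \cdot 27\right)}{14 \cdot 27} + 1024\right) - 16667 = \left(\frac{3}{14} \cdot \frac{1}{27} \left(7 + 513\right) + 1024\right) - 16667 = \left(\frac{3}{14} \cdot \frac{1}{27} \cdot 520 + 1024\right) - 16667 = \left(\frac{260}{63} + 1024\right) - 16667 = \frac{64772}{63} - 16667 = - \frac{985249}{63}$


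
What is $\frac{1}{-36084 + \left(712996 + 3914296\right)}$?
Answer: $\frac{1}{4591208} \approx 2.1781 \cdot 10^{-7}$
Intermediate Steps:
$\frac{1}{-36084 + \left(712996 + 3914296\right)} = \frac{1}{-36084 + 4627292} = \frac{1}{4591208}$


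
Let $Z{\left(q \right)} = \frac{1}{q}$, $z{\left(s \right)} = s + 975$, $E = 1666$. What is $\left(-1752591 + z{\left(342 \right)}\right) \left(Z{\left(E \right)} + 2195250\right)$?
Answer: $- \frac{457493625696591}{119} \approx -3.8445 \cdot 10^{12}$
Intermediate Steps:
$z{\left(s \right)} = 975 + s$
$\left(-1752591 + z{\left(342 \right)}\right) \left(Z{\left(E \right)} + 2195250\right) = \left(-1752591 + \left(975 + 342\right)\right) \left(\frac{1}{1666} + 2195250\right) = \left(-1752591 + 1317\right) \left(\frac{1}{1666} + 2195250\right) = \left(-1751274\right) \frac{3657286501}{1666} = - \frac{457493625696591}{119}$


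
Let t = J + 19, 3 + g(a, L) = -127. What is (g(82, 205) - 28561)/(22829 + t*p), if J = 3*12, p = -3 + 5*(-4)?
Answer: -28691/21564 ≈ -1.3305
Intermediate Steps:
p = -23 (p = -3 - 20 = -23)
g(a, L) = -130 (g(a, L) = -3 - 127 = -130)
J = 36
t = 55 (t = 36 + 19 = 55)
(g(82, 205) - 28561)/(22829 + t*p) = (-130 - 28561)/(22829 + 55*(-23)) = -28691/(22829 - 1265) = -28691/21564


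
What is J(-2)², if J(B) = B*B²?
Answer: 64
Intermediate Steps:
J(B) = B³
J(-2)² = ((-2)³)² = (-8)² = 64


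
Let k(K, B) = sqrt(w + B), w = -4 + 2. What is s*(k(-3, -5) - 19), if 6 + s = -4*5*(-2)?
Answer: -646 + 34*I*sqrt(7) ≈ -646.0 + 89.956*I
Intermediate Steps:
w = -2
k(K, B) = sqrt(-2 + B)
s = 34 (s = -6 - 4*5*(-2) = -6 - 20*(-2) = -6 + 40 = 34)
s*(k(-3, -5) - 19) = 34*(sqrt(-2 - 5) - 19) = 34*(sqrt(-7) - 19) = 34*(I*sqrt(7) - 19) = 34*(-19 + I*sqrt(7)) = -646 + 34*I*sqrt(7)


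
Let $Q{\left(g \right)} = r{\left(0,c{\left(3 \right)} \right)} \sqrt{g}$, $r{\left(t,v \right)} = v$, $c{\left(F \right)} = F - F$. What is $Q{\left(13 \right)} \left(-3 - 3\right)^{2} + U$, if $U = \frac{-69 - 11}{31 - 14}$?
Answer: $- \frac{80}{17} \approx -4.7059$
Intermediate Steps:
$U = - \frac{80}{17} \approx -4.7059$
$c{\left(F \right)} = 0$
$Q{\left(g \right)} = 0$ ($Q{\left(g \right)} = 0 \sqrt{g} = 0$)
$Q{\left(13 \right)} \left(-3 - 3\right)^{2} + U = 0 \left(-3 - 3\right)^{2} - \frac{80}{17} = 0 \left(-6\right)^{2} - \frac{80}{17} = 0 \cdot 36 - \frac{80}{17} = 0 - \frac{80}{17} = - \frac{80}{17}$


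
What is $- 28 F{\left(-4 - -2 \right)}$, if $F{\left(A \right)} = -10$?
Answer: $280$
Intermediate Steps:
$- 28 F{\left(-4 - -2 \right)} = \left(-28\right) \left(-10\right) = 280$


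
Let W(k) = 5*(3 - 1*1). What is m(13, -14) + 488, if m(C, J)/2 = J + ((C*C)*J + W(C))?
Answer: -4252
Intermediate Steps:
W(k) = 10 (W(k) = 5*(3 - 1) = 5*2 = 10)
m(C, J) = 20 + 2*J + 2*J*C² (m(C, J) = 2*(J + ((C*C)*J + 10)) = 2*(J + (C²*J + 10)) = 2*(J + (J*C² + 10)) = 2*(J + (10 + J*C²)) = 2*(10 + J + J*C²) = 20 + 2*J + 2*J*C²)
m(13, -14) + 488 = (20 + 2*(-14) + 2*(-14)*13²) + 488 = (20 - 28 + 2*(-14)*169) + 488 = (20 - 28 - 4732) + 488 = -4740 + 488 = -4252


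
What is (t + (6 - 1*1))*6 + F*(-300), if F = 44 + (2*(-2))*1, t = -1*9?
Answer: -12024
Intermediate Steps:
t = -9
F = 40 (F = 44 - 4*1 = 44 - 4 = 40)
(t + (6 - 1*1))*6 + F*(-300) = (-9 + (6 - 1*1))*6 + 40*(-300) = (-9 + (6 - 1))*6 - 12000 = (-9 + 5)*6 - 12000 = -4*6 - 12000 = -24 - 12000 = -12024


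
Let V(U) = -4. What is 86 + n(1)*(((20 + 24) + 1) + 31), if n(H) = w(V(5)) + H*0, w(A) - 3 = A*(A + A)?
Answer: 2746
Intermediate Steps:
w(A) = 3 + 2*A² (w(A) = 3 + A*(A + A) = 3 + A*(2*A) = 3 + 2*A²)
n(H) = 35 (n(H) = (3 + 2*(-4)²) + H*0 = (3 + 2*16) + 0 = (3 + 32) + 0 = 35 + 0 = 35)
86 + n(1)*(((20 + 24) + 1) + 31) = 86 + 35*(((20 + 24) + 1) + 31) = 86 + 35*((44 + 1) + 31) = 86 + 35*(45 + 31) = 86 + 35*76 = 86 + 2660 = 2746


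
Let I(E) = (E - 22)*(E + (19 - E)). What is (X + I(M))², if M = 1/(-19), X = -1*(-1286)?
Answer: 751689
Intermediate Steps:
X = 1286
M = -1/19 ≈ -0.052632
I(E) = -418 + 19*E (I(E) = (-22 + E)*19 = -418 + 19*E)
(X + I(M))² = (1286 + (-418 + 19*(-1/19)))² = (1286 + (-418 - 1))² = (1286 - 419)² = 867² = 751689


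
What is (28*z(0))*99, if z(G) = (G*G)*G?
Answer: 0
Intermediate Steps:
z(G) = G**3 (z(G) = G**2*G = G**3)
(28*z(0))*99 = (28*0**3)*99 = (28*0)*99 = 0*99 = 0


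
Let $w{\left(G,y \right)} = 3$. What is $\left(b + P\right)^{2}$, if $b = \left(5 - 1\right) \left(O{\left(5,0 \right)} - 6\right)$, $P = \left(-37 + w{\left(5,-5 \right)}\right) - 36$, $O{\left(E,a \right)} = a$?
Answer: $8836$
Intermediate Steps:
$P = -70$ ($P = \left(-37 + 3\right) - 36 = -34 - 36 = -70$)
$b = -24$ ($b = \left(5 - 1\right) \left(0 - 6\right) = \left(5 - 1\right) \left(-6\right) = 4 \left(-6\right) = -24$)
$\left(b + P\right)^{2} = \left(-24 - 70\right)^{2} = \left(-94\right)^{2} = 8836$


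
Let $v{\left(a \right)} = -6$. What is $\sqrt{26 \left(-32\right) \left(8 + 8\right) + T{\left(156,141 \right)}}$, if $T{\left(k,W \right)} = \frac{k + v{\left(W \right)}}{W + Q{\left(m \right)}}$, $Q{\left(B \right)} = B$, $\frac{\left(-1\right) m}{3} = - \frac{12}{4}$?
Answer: $3 i \sqrt{1479} \approx 115.37 i$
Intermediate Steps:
$m = 9$ ($m = - 3 \left(- \frac{12}{4}\right) = - 3 \left(\left(-12\right) \frac{1}{4}\right) = \left(-3\right) \left(-3\right) = 9$)
$T{\left(k,W \right)} = \frac{-6 + k}{9 + W}$ ($T{\left(k,W \right)} = \frac{k - 6}{W + 9} = \frac{-6 + k}{9 + W}$)
$\sqrt{26 \left(-32\right) \left(8 + 8\right) + T{\left(156,141 \right)}} = \sqrt{26 \left(-32\right) \left(8 + 8\right) + \frac{-6 + 156}{9 + 141}} = \sqrt{\left(-832\right) 16 + \frac{1}{150} \cdot 150} = \sqrt{-13312 + \frac{1}{150} \cdot 150} = \sqrt{-13312 + 1} = \sqrt{-13311} = 3 i \sqrt{1479}$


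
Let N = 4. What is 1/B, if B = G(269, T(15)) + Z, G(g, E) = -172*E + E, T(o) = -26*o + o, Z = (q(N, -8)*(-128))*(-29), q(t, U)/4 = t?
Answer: 1/123517 ≈ 8.0960e-6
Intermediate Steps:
q(t, U) = 4*t
Z = 59392 (Z = ((4*4)*(-128))*(-29) = (16*(-128))*(-29) = -2048*(-29) = 59392)
T(o) = -25*o
G(g, E) = -171*E
B = 123517 (B = -(-4275)*15 + 59392 = -171*(-375) + 59392 = 64125 + 59392 = 123517)
1/B = 1/123517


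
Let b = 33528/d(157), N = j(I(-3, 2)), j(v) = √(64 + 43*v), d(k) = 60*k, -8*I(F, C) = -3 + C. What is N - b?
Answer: -2794/785 + √1110/4 ≈ 4.7699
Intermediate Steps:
I(F, C) = 3/8 - C/8 (I(F, C) = -(-3 + C)/8 = 3/8 - C/8)
N = √1110/4 (N = √(64 + 43*(3/8 - ⅛*2)) = √(64 + 43*(3/8 - ¼)) = √(64 + 43*(⅛)) = √(64 + 43/8) = √(555/8) = √1110/4 ≈ 8.3292)
b = 2794/785 (b = 33528/((60*157)) = 33528/9420 = 33528*(1/9420) = 2794/785 ≈ 3.5592)
N - b = √1110/4 - 1*2794/785 = √1110/4 - 2794/785 = -2794/785 + √1110/4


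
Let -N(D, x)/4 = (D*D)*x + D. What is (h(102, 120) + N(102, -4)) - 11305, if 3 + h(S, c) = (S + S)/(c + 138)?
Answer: 6654198/43 ≈ 1.5475e+5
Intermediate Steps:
h(S, c) = -3 + 2*S/(138 + c) (h(S, c) = -3 + (S + S)/(c + 138) = -3 + (2*S)/(138 + c) = -3 + 2*S/(138 + c))
N(D, x) = -4*D - 4*x*D² (N(D, x) = -4*((D*D)*x + D) = -4*(D²*x + D) = -4*(x*D² + D) = -4*(D + x*D²) = -4*D - 4*x*D²)
(h(102, 120) + N(102, -4)) - 11305 = ((-414 - 3*120 + 2*102)/(138 + 120) - 4*102*(1 + 102*(-4))) - 11305 = ((-414 - 360 + 204)/258 - 4*102*(1 - 408)) - 11305 = ((1/258)*(-570) - 4*102*(-407)) - 11305 = (-95/43 + 166056) - 11305 = 7140313/43 - 11305 = 6654198/43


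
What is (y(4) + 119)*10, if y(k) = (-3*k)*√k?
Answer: 950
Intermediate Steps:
y(k) = -3*k^(3/2)
(y(4) + 119)*10 = (-3*4^(3/2) + 119)*10 = (-3*8 + 119)*10 = (-24 + 119)*10 = 95*10 = 950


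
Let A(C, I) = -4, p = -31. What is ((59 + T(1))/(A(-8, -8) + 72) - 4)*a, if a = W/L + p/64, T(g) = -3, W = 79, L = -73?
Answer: 197613/39712 ≈ 4.9762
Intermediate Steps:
a = -7319/4672 (a = 79/(-73) - 31/64 = 79*(-1/73) - 31*1/64 = -79/73 - 31/64 = -7319/4672 ≈ -1.5666)
((59 + T(1))/(A(-8, -8) + 72) - 4)*a = ((59 - 3)/(-4 + 72) - 4)*(-7319/4672) = (56/68 - 4)*(-7319/4672) = (56*(1/68) - 4)*(-7319/4672) = (14/17 - 4)*(-7319/4672) = -54/17*(-7319/4672) = 197613/39712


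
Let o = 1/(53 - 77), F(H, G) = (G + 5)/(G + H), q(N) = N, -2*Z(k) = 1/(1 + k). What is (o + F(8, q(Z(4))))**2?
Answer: 1203409/3594816 ≈ 0.33476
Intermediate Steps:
Z(k) = -1/(2*(1 + k))
F(H, G) = (5 + G)/(G + H)
o = -1/24 (o = 1/(-24) = -1/24 ≈ -0.041667)
(o + F(8, q(Z(4))))**2 = (-1/24 + (5 - 1/(2 + 2*4))/(-1/(2 + 2*4) + 8))**2 = (-1/24 + (5 - 1/(2 + 8))/(-1/(2 + 8) + 8))**2 = (-1/24 + (5 - 1/10)/(-1/10 + 8))**2 = (-1/24 + (49/10)/(79/10))**2 = (-1/24 + (10/79)*(49/10))**2 = (-1/24 + 49/79)**2 = (1097/1896)**2 = 1203409/3594816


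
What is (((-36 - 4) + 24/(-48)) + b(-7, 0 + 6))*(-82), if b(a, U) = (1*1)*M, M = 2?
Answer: 3157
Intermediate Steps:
b(a, U) = 2 (b(a, U) = (1*1)*2 = 1*2 = 2)
(((-36 - 4) + 24/(-48)) + b(-7, 0 + 6))*(-82) = (((-36 - 4) + 24/(-48)) + 2)*(-82) = ((-40 + 24*(-1/48)) + 2)*(-82) = ((-40 - 1/2) + 2)*(-82) = (-81/2 + 2)*(-82) = -77/2*(-82) = 3157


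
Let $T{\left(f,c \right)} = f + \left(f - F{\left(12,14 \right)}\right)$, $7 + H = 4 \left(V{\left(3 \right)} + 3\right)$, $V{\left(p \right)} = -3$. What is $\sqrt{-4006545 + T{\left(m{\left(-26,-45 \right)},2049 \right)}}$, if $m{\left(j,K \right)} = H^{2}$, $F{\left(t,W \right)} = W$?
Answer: $i \sqrt{4006461} \approx 2001.6 i$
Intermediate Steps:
$H = -7$ ($H = -7 + 4 \left(-3 + 3\right) = -7 + 4 \cdot 0 = -7 + 0 = -7$)
$m{\left(j,K \right)} = 49$ ($m{\left(j,K \right)} = \left(-7\right)^{2} = 49$)
$T{\left(f,c \right)} = -14 + 2 f$ ($T{\left(f,c \right)} = f + \left(f - 14\right) = f + \left(-14 + f\right) = -14 + 2 f$)
$\sqrt{-4006545 + T{\left(m{\left(-26,-45 \right)},2049 \right)}} = \sqrt{-4006545 + \left(-14 + 2 \cdot 49\right)} = \sqrt{-4006545 + \left(-14 + 98\right)} = \sqrt{-4006545 + 84} = \sqrt{-4006461} = i \sqrt{4006461}$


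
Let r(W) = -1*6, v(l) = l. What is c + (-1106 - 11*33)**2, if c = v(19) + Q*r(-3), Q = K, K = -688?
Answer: 2162108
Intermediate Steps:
r(W) = -6
Q = -688
c = 4147 (c = 19 - 688*(-6) = 19 + 4128 = 4147)
c + (-1106 - 11*33)**2 = 4147 + (-1106 - 11*33)**2 = 4147 + (-1106 - 363)**2 = 4147 + (-1469)**2 = 4147 + 2157961 = 2162108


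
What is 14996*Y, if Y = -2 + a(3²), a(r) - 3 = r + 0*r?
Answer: 149960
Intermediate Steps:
a(r) = 3 + r (a(r) = 3 + (r + 0*r) = 3 + (r + 0) = 3 + r)
Y = 10 (Y = -2 + (3 + 3²) = -2 + (3 + 9) = -2 + 12 = 10)
14996*Y = 14996*10 = 149960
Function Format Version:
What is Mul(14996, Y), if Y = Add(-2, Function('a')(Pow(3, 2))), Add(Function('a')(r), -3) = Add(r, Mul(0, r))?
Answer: 149960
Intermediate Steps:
Function('a')(r) = Add(3, r) (Function('a')(r) = Add(3, Add(r, Mul(0, r))) = Add(3, Add(r, 0)) = Add(3, r))
Y = 10 (Y = Add(-2, Add(3, Pow(3, 2))) = Add(-2, Add(3, 9)) = Add(-2, 12) = 10)
Mul(14996, Y) = Mul(14996, 10) = 149960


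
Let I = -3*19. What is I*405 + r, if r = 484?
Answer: -22601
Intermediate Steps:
I = -57
I*405 + r = -57*405 + 484 = -23085 + 484 = -22601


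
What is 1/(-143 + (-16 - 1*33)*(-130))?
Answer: 1/6227 ≈ 0.00016059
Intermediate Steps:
1/(-143 + (-16 - 1*33)*(-130)) = 1/(-143 + (-16 - 33)*(-130)) = 1/(-143 - 49*(-130)) = 1/(-143 + 6370) = 1/6227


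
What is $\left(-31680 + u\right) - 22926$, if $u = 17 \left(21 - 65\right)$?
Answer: $-55354$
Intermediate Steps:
$u = -748$ ($u = 17 \left(-44\right) = -748$)
$\left(-31680 + u\right) - 22926 = \left(-31680 - 748\right) - 22926 = -32428 - 22926 = -55354$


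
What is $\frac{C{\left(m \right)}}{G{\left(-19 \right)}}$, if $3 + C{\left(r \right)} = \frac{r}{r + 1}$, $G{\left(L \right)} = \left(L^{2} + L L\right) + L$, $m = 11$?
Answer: $- \frac{25}{8436} \approx -0.0029635$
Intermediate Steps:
$G{\left(L \right)} = L + 2 L^{2}$ ($G{\left(L \right)} = \left(L^{2} + L^{2}\right) + L = 2 L^{2} + L = L + 2 L^{2}$)
$C{\left(r \right)} = -3 + \frac{r}{1 + r}$ ($C{\left(r \right)} = -3 + \frac{r}{r + 1} = -3 + \frac{r}{1 + r}$)
$\frac{C{\left(m \right)}}{G{\left(-19 \right)}} = \frac{\frac{1}{1 + 11} \left(-3 - 22\right)}{\left(-19\right) \left(1 + 2 \left(-19\right)\right)} = \frac{\frac{1}{12} \left(-3 - 22\right)}{\left(-19\right) \left(1 - 38\right)} = \frac{\frac{1}{12} \left(-25\right)}{\left(-19\right) \left(-37\right)} = - \frac{25}{12 \cdot 703} = \left(- \frac{25}{12}\right) \frac{1}{703} = - \frac{25}{8436}$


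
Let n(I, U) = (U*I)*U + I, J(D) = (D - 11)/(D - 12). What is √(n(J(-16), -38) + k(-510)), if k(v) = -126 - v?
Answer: √348369/14 ≈ 42.159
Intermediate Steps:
J(D) = (-11 + D)/(-12 + D)
n(I, U) = I + I*U² (n(I, U) = (I*U)*U + I = I*U² + I = I + I*U²)
√(n(J(-16), -38) + k(-510)) = √(((-11 - 16)/(-12 - 16))*(1 + (-38)²) + (-126 - 1*(-510))) = √((-27/(-28))*(1 + 1444) + (-126 + 510)) = √(-1/28*(-27)*1445 + 384) = √((27/28)*1445 + 384) = √(39015/28 + 384) = √(49767/28) = √348369/14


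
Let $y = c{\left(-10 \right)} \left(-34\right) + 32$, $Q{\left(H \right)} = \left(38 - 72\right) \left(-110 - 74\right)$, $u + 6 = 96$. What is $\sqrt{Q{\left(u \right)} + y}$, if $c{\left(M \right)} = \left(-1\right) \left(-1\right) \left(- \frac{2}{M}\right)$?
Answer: $\frac{\sqrt{157030}}{5} \approx 79.254$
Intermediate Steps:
$c{\left(M \right)} = - \frac{2}{M}$ ($c{\left(M \right)} = 1 \left(- \frac{2}{M}\right) = - \frac{2}{M}$)
$u = 90$ ($u = -6 + 96 = 90$)
$Q{\left(H \right)} = 6256$ ($Q{\left(H \right)} = \left(-34\right) \left(-184\right) = 6256$)
$y = \frac{126}{5}$ ($y = - \frac{2}{-10} \left(-34\right) + 32 = \left(-2\right) \left(- \frac{1}{10}\right) \left(-34\right) + 32 = \frac{1}{5} \left(-34\right) + 32 = - \frac{34}{5} + 32 = \frac{126}{5} \approx 25.2$)
$\sqrt{Q{\left(u \right)} + y} = \sqrt{6256 + \frac{126}{5}} = \sqrt{\frac{31406}{5}} = \frac{\sqrt{157030}}{5}$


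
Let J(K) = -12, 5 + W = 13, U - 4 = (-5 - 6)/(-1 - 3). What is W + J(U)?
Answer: -4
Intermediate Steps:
U = 27/4 (U = 4 + (-5 - 6)/(-1 - 3) = 4 - 11/(-4) = 4 - 11*(-¼) = 4 + 11/4 = 27/4 ≈ 6.7500)
W = 8 (W = -5 + 13 = 8)
W + J(U) = 8 - 12 = -4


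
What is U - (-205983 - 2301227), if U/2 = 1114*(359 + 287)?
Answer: 3946498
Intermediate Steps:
U = 1439288 (U = 2*(1114*(359 + 287)) = 2*(1114*646) = 2*719644 = 1439288)
U - (-205983 - 2301227) = 1439288 - (-205983 - 2301227) = 1439288 - 1*(-2507210) = 1439288 + 2507210 = 3946498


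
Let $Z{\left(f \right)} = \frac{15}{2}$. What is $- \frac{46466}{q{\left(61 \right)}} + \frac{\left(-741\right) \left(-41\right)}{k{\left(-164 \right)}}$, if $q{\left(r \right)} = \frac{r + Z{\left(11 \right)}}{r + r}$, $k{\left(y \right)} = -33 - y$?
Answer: $- \frac{1481077027}{17947} \approx -82525.0$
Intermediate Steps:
$Z{\left(f \right)} = \frac{15}{2}$ ($Z{\left(f \right)} = 15 \cdot \frac{1}{2} = \frac{15}{2}$)
$q{\left(r \right)} = \frac{\frac{15}{2} + r}{2 r}$ ($q{\left(r \right)} = \frac{r + \frac{15}{2}}{r + r} = \frac{\frac{15}{2} + r}{2 r}$)
$- \frac{46466}{q{\left(61 \right)}} + \frac{\left(-741\right) \left(-41\right)}{k{\left(-164 \right)}} = - \frac{46466}{\frac{1}{4} \cdot \frac{1}{61} \left(15 + 2 \cdot 61\right)} + \frac{\left(-741\right) \left(-41\right)}{-33 - -164} = - \frac{46466}{\frac{1}{4} \cdot \frac{1}{61} \left(15 + 122\right)} + \frac{30381}{-33 + 164} = - \frac{46466}{\frac{1}{4} \cdot \frac{1}{61} \cdot 137} + \frac{30381}{131} = - \frac{46466}{\frac{137}{244}} + 30381 \cdot \frac{1}{131} = \left(-46466\right) \frac{244}{137} + \frac{30381}{131} = - \frac{11337704}{137} + \frac{30381}{131} = - \frac{1481077027}{17947}$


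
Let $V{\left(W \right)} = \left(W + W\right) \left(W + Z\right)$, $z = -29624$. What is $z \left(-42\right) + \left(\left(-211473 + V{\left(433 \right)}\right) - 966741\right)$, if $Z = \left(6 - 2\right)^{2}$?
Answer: $454828$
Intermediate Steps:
$Z = 16$ ($Z = 4^{2} = 16$)
$V{\left(W \right)} = 2 W \left(16 + W\right)$ ($V{\left(W \right)} = \left(W + W\right) \left(W + 16\right) = 2 W \left(16 + W\right)$)
$z \left(-42\right) + \left(\left(-211473 + V{\left(433 \right)}\right) - 966741\right) = \left(-29624\right) \left(-42\right) - \left(1178214 - 866 \left(16 + 433\right)\right) = 1244208 - \left(1178214 - 388834\right) = 1244208 + \left(\left(-211473 + 388834\right) - 966741\right) = 1244208 + \left(177361 - 966741\right) = 1244208 - 789380 = 454828$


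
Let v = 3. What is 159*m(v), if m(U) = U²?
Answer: 1431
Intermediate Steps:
159*m(v) = 159*3² = 159*9 = 1431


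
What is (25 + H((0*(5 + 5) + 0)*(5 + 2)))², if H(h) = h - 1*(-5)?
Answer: 900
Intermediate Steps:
H(h) = 5 + h (H(h) = h + 5 = 5 + h)
(25 + H((0*(5 + 5) + 0)*(5 + 2)))² = (25 + (5 + (0*(5 + 5) + 0)*(5 + 2)))² = (25 + (5 + (0*10 + 0)*7))² = (25 + (5 + (0 + 0)*7))² = (25 + (5 + 0*7))² = (25 + (5 + 0))² = (25 + 5)² = 30² = 900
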